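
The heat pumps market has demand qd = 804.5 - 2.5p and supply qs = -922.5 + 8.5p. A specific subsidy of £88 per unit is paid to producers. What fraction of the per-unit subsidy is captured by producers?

Pre-subsidy: 804.5 - 2.5p = -922.5 + 8.5p gives p* = 157, q* = 412.
With the subsidy, sellers receive ps = pb + 88 for each unit, where pb is the price buyers pay.
Supply in terms of pb becomes qs = -922.5 + 8.5(pb + 88) = -174.5 + 8.5pb. Setting this equal to demand: 804.5 - 2.5pb = -174.5 + 8.5pb, so pb = 89.
Sellers receive ps = 89 + 88 = 177; q' = 804.5 − 2.5·89 = 582.
Buyers' price falls by p* − pb = 157 − 89 = 68; sellers' price rises by ps − p* = 177 − 157 = 20.
So producers capture 20/88 = 5/22 of each unit of subsidy.

Producer share = 5/22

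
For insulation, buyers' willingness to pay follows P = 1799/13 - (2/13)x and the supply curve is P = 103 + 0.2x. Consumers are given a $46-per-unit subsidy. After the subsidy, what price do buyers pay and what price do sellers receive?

Buyers pay $103; sellers receive $149

Pre-subsidy: 1799/13 - (2/13)x = 103 + 0.2x gives x* = 100 and P* = 123.
With the rebate, buyers effectively pay Pb = Ps − 46, where Ps is the price sellers receive.
On the curves, Pb = 1799/13 - (2/13)x and Ps = 103 + 0.2x; the wedge Ps − Pb = 46 gives 103 + 0.2x − (1799/13 - (2/13)x) = 46, so x' = 230.
Then Pb = 1799/13 − (2/13)·230 = 103 and Ps = 103 + 0.2·230 = 149.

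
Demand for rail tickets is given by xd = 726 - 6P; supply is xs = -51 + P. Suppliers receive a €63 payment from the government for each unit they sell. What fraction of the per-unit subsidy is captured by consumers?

Consumer share = 1/7

Pre-subsidy: 726 - 6P = -51 + P gives P* = 111, x* = 60.
With the subsidy, sellers receive Ps = Pb + 63 for each unit, where Pb is the price buyers pay.
Supply in terms of Pb becomes xs = -51 + 1(Pb + 63) = 12 + Pb. Setting this equal to demand: 726 - 6Pb = 12 + Pb, so Pb = 102.
Sellers receive Ps = 102 + 63 = 165; x' = 726 − 6·102 = 114.
Buyers' price falls by P* − Pb = 111 − 102 = 9; sellers' price rises by Ps − P* = 165 − 111 = 54.
So consumers capture 9/63 = 1/7 of each unit of subsidy.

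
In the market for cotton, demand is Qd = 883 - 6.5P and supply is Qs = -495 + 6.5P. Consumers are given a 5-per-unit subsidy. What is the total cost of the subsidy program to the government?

Government cost = 1051.25

Pre-subsidy: 883 - 6.5P = -495 + 6.5P gives P* = 106, Q* = 194.
With the rebate, buyers effectively pay Pb = Ps − 5, where Ps is the price sellers receive.
Demand in terms of Ps becomes Qd = 883 − 6.5(Ps − 5) = 915.5 - 6.5Ps. Setting this equal to supply: 915.5 - 6.5Ps = -495 + 6.5Ps, so Ps = 108.5.
Buyers pay Pb = 108.5 − 5 = 103.5; Q' = -495 + 6.5·108.5 = 210.25.
Government outlay = subsidy × quantity = 5 × 210.25 = 1051.25.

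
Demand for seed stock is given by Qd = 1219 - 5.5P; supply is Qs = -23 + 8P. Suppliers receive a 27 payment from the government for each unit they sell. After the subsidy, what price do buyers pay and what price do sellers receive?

Pre-subsidy: 1219 - 5.5P = -23 + 8P gives P* = 92, Q* = 713.
With the subsidy, sellers receive Ps = Pb + 27 for each unit, where Pb is the price buyers pay.
Supply in terms of Pb becomes Qs = -23 + 8(Pb + 27) = 193 + 8Pb. Setting this equal to demand: 1219 - 5.5Pb = 193 + 8Pb, so Pb = 76.
Sellers receive Ps = 76 + 27 = 103; Q' = 1219 − 5.5·76 = 801.

Buyers pay 76; sellers receive 103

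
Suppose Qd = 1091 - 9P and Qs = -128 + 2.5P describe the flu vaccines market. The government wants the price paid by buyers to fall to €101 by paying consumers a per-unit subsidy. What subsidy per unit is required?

Required subsidy s = €23 per unit

At a buyer price of 101, quantity demanded is 1091 − 9·101 = 182.
Sellers supply 182 only when they receive Ps with -128 + 2.5·Ps = 182, i.e. Ps = 124.
s = Ps − Pb = 124 − 101 = 23.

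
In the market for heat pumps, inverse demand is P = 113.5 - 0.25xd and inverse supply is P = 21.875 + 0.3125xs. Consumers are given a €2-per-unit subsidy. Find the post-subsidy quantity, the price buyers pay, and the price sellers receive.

x' = 1498/9; buyers pay 647/9; sellers receive 665/9

Pre-subsidy: 113.5 - 0.25x = 21.875 + 0.3125x gives x* = 1466/9 and P* = 655/9.
With the rebate, buyers effectively pay Pb = Ps − 2, where Ps is the price sellers receive.
On the curves, Pb = 113.5 - 0.25x and Ps = 21.875 + 0.3125x; the wedge Ps − Pb = 2 gives 21.875 + 0.3125x − (113.5 - 0.25x) = 2, so x' = 1498/9.
Then Pb = 113.5 − 0.25·(1498/9) = 647/9 and Ps = 21.875 + 0.3125·(1498/9) = 665/9.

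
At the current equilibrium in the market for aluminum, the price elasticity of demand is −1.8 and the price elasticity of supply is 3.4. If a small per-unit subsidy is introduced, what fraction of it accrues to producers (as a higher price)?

Producer share = 9/26

For a small subsidy around the equilibrium, the benefit split depends on the relative slopes, which at a point are proportional to the elasticities.
Buyer share = εs/(εs + |εd|) = 3.4/(3.4 + 1.8) = 17/26; seller share = |εd|/(εs + |εd|) = 9/26.
So producers capture 9/26 of the subsidy.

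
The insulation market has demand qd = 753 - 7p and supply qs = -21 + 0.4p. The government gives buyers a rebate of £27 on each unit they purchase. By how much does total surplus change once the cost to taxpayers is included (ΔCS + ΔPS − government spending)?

Net change in total surplus = -5103/37

Pre-subsidy: 753 - 7p = -21 + 0.4p gives p* = 3870/37, q* = 771/37.
With the rebate, buyers effectively pay pb = ps − 27, where ps is the price sellers receive.
Demand in terms of ps becomes qd = 753 − 7(ps − 27) = 942 - 7ps. Setting this equal to supply: 942 - 7ps = -21 + 0.4ps, so ps = 4815/37.
Buyers pay pb = 4815/37 − 27 = 3816/37; q' = -21 + 0.4·(4815/37) = 1149/37.
ΔCS = ½(771/37 + 1149/37)(3870/37 − 3816/37) = 51840/1369; ΔPS = ½(771/37 + 1149/37)(4815/37 − 3870/37) = 907200/1369.
Government spending = 27 × 1149/37 = 31023/37.
Net change = 51840/1369 + 907200/1369 − 31023/37 = -5103/37. The loss equals the DWL triangle ½·27·378/37.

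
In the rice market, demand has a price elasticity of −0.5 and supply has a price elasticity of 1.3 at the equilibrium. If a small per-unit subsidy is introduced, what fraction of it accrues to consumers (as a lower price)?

Consumer share = 13/18

For a small subsidy around the equilibrium, the benefit split depends on the relative slopes, which at a point are proportional to the elasticities.
Buyer share = εs/(εs + |εd|) = 1.3/(1.3 + 0.5) = 13/18; seller share = |εd|/(εs + |εd|) = 5/18.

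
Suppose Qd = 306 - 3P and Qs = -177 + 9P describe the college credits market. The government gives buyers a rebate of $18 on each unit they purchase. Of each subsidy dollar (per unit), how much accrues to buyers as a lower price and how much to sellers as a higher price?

Buyers gain $13.5 per unit; sellers gain $4.5 per unit

Pre-subsidy: 306 - 3P = -177 + 9P gives P* = 40.25, Q* = 185.25.
With the rebate, buyers effectively pay Pb = Ps − 18, where Ps is the price sellers receive.
Demand in terms of Ps becomes Qd = 306 − 3(Ps − 18) = 360 - 3Ps. Setting this equal to supply: 360 - 3Ps = -177 + 9Ps, so Ps = 44.75.
Buyers pay Pb = 44.75 − 18 = 26.75; Q' = -177 + 9·44.75 = 225.75.
Buyers' price falls by P* − Pb = 40.25 − 26.75 = 13.5; sellers' price rises by Ps − P* = 44.75 − 40.25 = 4.5.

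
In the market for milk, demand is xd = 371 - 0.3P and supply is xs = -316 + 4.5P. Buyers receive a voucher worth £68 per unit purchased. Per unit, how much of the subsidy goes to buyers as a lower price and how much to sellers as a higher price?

Pre-subsidy: 371 - 0.3P = -316 + 4.5P gives P* = 143.125, x* = 328.0625.
With the rebate, buyers effectively pay Pb = Ps − 68, where Ps is the price sellers receive.
Demand in terms of Ps becomes xd = 371 − 0.3(Ps − 68) = 391.4 - 0.3Ps. Setting this equal to supply: 391.4 - 0.3Ps = -316 + 4.5Ps, so Ps = 147.375.
Buyers pay Pb = 147.375 − 68 = 79.375; x' = -316 + 4.5·147.375 = 347.1875.
Buyers' price falls by P* − Pb = 143.125 − 79.375 = 63.75; sellers' price rises by Ps − P* = 147.375 − 143.125 = 4.25.

Buyers gain £63.75 per unit; sellers gain £4.25 per unit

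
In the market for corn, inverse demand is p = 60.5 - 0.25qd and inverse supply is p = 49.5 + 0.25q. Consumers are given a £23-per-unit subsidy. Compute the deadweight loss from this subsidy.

Deadweight loss = £529

Pre-subsidy: 60.5 - 0.25q = 49.5 + 0.25q gives q* = 22 and p* = 55.
With the rebate, buyers effectively pay pb = ps − 23, where ps is the price sellers receive.
On the curves, pb = 60.5 - 0.25q and ps = 49.5 + 0.25q; the wedge ps − pb = 23 gives 49.5 + 0.25q − (60.5 - 0.25q) = 23, so q' = 68.
Then pb = 60.5 − 0.25·68 = 43.5 and ps = 49.5 + 0.25·68 = 66.5.
The subsidy expands output by 68 − 22 = 46 past the efficient level; on those units the gap between marginal cost and willingness to pay runs from 0 up to 23.
DWL = ½ × 23 × 46 = 529.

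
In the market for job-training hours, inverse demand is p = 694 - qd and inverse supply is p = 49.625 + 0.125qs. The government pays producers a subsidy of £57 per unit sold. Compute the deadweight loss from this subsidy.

Pre-subsidy: 694 - q = 49.625 + 0.125q gives q* = 5155/9 and p* = 1091/9.
With the subsidy, sellers receive ps = pb + 57 for each unit, where pb is the price buyers pay.
On the curves, pb = 694 - q and ps = 49.625 + 0.125q; the wedge ps − pb = 57 gives 49.625 + 0.125q − (694 - q) = 57, so q' = 5611/9.
Then pb = 694 − 1·(5611/9) = 635/9 and ps = 49.625 + 0.125·(5611/9) = 1148/9.
The subsidy expands output by 5611/9 − 5155/9 = 152/3 past the efficient level; on those units the gap between marginal cost and willingness to pay runs from 0 up to 57.
DWL = ½ × 57 × 152/3 = 1444.

Deadweight loss = £1444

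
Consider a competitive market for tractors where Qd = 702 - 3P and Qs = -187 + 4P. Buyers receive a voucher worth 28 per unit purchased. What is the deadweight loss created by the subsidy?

Pre-subsidy: 702 - 3P = -187 + 4P gives P* = 127, Q* = 321.
With the rebate, buyers effectively pay Pb = Ps − 28, where Ps is the price sellers receive.
Demand in terms of Ps becomes Qd = 702 − 3(Ps − 28) = 786 - 3Ps. Setting this equal to supply: 786 - 3Ps = -187 + 4Ps, so Ps = 139.
Buyers pay Pb = 139 − 28 = 111; Q' = -187 + 4·139 = 369.
The subsidy expands output by 369 − 321 = 48 past the efficient level; on those units the gap between marginal cost and willingness to pay runs from 0 up to 28.
DWL = ½ × 28 × 48 = 672.

Deadweight loss = 672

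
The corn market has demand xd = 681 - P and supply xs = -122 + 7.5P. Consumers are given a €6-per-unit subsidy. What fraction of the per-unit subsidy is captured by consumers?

Consumer share = 15/17

Pre-subsidy: 681 - P = -122 + 7.5P gives P* = 1606/17, x* = 9971/17.
With the rebate, buyers effectively pay Pb = Ps − 6, where Ps is the price sellers receive.
Demand in terms of Ps becomes xd = 681 − 1(Ps − 6) = 687 - Ps. Setting this equal to supply: 687 - Ps = -122 + 7.5Ps, so Ps = 1618/17.
Buyers pay Pb = 1618/17 − 6 = 1516/17; x' = -122 + 7.5·(1618/17) = 10061/17.
Buyers' price falls by P* − Pb = 1606/17 − 1516/17 = 90/17; sellers' price rises by Ps − P* = 1618/17 − 1606/17 = 12/17.
So consumers capture (90/17)/6 = 15/17 of each unit of subsidy.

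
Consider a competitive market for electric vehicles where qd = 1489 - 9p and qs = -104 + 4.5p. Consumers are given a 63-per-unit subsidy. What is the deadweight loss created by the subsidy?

Pre-subsidy: 1489 - 9p = -104 + 4.5p gives p* = 118, q* = 427.
With the rebate, buyers effectively pay pb = ps − 63, where ps is the price sellers receive.
Demand in terms of ps becomes qd = 1489 − 9(ps − 63) = 2056 - 9ps. Setting this equal to supply: 2056 - 9ps = -104 + 4.5ps, so ps = 160.
Buyers pay pb = 160 − 63 = 97; q' = -104 + 4.5·160 = 616.
The subsidy expands output by 616 − 427 = 189 past the efficient level; on those units the gap between marginal cost and willingness to pay runs from 0 up to 63.
DWL = ½ × 63 × 189 = 5953.5.

Deadweight loss = 5953.5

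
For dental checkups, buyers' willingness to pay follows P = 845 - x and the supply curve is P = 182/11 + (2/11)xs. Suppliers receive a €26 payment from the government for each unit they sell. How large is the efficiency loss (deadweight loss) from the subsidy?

Deadweight loss = €286

Pre-subsidy: 845 - x = 182/11 + (2/11)x gives x* = 701 and P* = 144.
With the subsidy, sellers receive Ps = Pb + 26 for each unit, where Pb is the price buyers pay.
On the curves, Pb = 845 - x and Ps = 182/11 + (2/11)x; the wedge Ps − Pb = 26 gives 182/11 + (2/11)x − (845 - x) = 26, so x' = 723.
Then Pb = 845 − 1·723 = 122 and Ps = 182/11 + (2/11)·723 = 148.
The subsidy expands output by 723 − 701 = 22 past the efficient level; on those units the gap between marginal cost and willingness to pay runs from 0 up to 26.
DWL = ½ × 26 × 22 = 286.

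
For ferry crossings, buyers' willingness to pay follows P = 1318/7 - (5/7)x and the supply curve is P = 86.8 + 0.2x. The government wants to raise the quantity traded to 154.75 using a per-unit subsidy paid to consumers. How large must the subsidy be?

At x = 154.75, from the demand curve buyers pay Pb = 1318/7 − (5/7)·154.75 = 77.75; from the supply curve sellers need Ps = 86.8 + 0.2·154.75 = 117.75.
The subsidy must fill the gap: s = Ps − Pb = 117.75 − 77.75 = 40.

Required subsidy s = 40 per unit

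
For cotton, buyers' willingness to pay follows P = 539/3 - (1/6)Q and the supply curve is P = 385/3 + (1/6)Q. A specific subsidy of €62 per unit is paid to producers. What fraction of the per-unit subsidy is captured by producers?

Pre-subsidy: 539/3 - (1/6)Q = 385/3 + (1/6)Q gives Q* = 154 and P* = 154.
With the subsidy, sellers receive Ps = Pb + 62 for each unit, where Pb is the price buyers pay.
On the curves, Pb = 539/3 - (1/6)Q and Ps = 385/3 + (1/6)Q; the wedge Ps − Pb = 62 gives 385/3 + (1/6)Q − (539/3 - (1/6)Q) = 62, so Q' = 340.
Then Pb = 539/3 − (1/6)·340 = 123 and Ps = 385/3 + (1/6)·340 = 185.
Buyers' price falls by P* − Pb = 154 − 123 = 31; sellers' price rises by Ps − P* = 185 − 154 = 31.
So producers capture 31/62 = 0.5 of each unit of subsidy.

Producer share = 0.5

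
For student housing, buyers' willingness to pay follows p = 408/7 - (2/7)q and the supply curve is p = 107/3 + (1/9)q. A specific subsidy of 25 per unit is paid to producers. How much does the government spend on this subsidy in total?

Government cost = 3000

Pre-subsidy: 408/7 - (2/7)q = 107/3 + (1/9)q gives q* = 57 and p* = 42.
With the subsidy, sellers receive ps = pb + 25 for each unit, where pb is the price buyers pay.
On the curves, pb = 408/7 - (2/7)q and ps = 107/3 + (1/9)q; the wedge ps − pb = 25 gives 107/3 + (1/9)q − (408/7 - (2/7)q) = 25, so q' = 120.
Then pb = 408/7 − (2/7)·120 = 24 and ps = 107/3 + (1/9)·120 = 49.
Government outlay = subsidy × quantity = 25 × 120 = 3000.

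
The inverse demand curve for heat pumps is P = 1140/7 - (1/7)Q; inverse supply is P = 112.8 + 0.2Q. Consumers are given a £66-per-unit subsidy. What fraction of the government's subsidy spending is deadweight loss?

DWL / government spending = 385/1354

Pre-subsidy: 1140/7 - (1/7)Q = 112.8 + 0.2Q gives Q* = 146 and P* = 142.
With the rebate, buyers effectively pay Pb = Ps − 66, where Ps is the price sellers receive.
On the curves, Pb = 1140/7 - (1/7)Q and Ps = 112.8 + 0.2Q; the wedge Ps − Pb = 66 gives 112.8 + 0.2Q − (1140/7 - (1/7)Q) = 66, so Q' = 338.5.
Then Pb = 1140/7 − (1/7)·338.5 = 114.5 and Ps = 112.8 + 0.2·338.5 = 180.5.
ΔCS = ½(146 + 338.5)(142 − 114.5) = 6661.875; ΔPS = ½(146 + 338.5)(180.5 − 142) = 9326.625.
Government spending = 66 × 338.5 = 22341.
DWL = ½ × 66 × (338.5 − 146) = 6352.5; fraction = 6352.5 / 22341 = 385/1354.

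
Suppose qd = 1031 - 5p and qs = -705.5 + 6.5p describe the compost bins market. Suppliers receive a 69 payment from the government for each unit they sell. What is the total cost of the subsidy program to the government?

Government cost = 32499

Pre-subsidy: 1031 - 5p = -705.5 + 6.5p gives p* = 151, q* = 276.
With the subsidy, sellers receive ps = pb + 69 for each unit, where pb is the price buyers pay.
Supply in terms of pb becomes qs = -705.5 + 6.5(pb + 69) = -257 + 6.5pb. Setting this equal to demand: 1031 - 5pb = -257 + 6.5pb, so pb = 112.
Sellers receive ps = 112 + 69 = 181; q' = 1031 − 5·112 = 471.
Government outlay = subsidy × quantity = 69 × 471 = 32499.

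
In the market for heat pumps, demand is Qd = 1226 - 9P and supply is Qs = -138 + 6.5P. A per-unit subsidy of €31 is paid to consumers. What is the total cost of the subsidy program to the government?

Government cost = €17081

Pre-subsidy: 1226 - 9P = -138 + 6.5P gives P* = 88, Q* = 434.
With the rebate, buyers effectively pay Pb = Ps − 31, where Ps is the price sellers receive.
Demand in terms of Ps becomes Qd = 1226 − 9(Ps − 31) = 1505 - 9Ps. Setting this equal to supply: 1505 - 9Ps = -138 + 6.5Ps, so Ps = 106.
Buyers pay Pb = 106 − 31 = 75; Q' = -138 + 6.5·106 = 551.
Government outlay = subsidy × quantity = 31 × 551 = 17081.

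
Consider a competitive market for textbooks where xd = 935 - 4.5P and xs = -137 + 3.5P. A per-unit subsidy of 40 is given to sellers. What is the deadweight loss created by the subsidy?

Deadweight loss = 1575

Pre-subsidy: 935 - 4.5P = -137 + 3.5P gives P* = 134, x* = 332.
With the subsidy, sellers receive Ps = Pb + 40 for each unit, where Pb is the price buyers pay.
Supply in terms of Pb becomes xs = -137 + 3.5(Pb + 40) = 3 + 3.5Pb. Setting this equal to demand: 935 - 4.5Pb = 3 + 3.5Pb, so Pb = 116.5.
Sellers receive Ps = 116.5 + 40 = 156.5; x' = 935 − 4.5·116.5 = 410.75.
The subsidy expands output by 410.75 − 332 = 78.75 past the efficient level; on those units the gap between marginal cost and willingness to pay runs from 0 up to 40.
DWL = ½ × 40 × 78.75 = 1575.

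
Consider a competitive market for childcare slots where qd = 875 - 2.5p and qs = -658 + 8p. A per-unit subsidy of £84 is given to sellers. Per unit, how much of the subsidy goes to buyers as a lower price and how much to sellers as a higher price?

Buyers gain £64 per unit; sellers gain £20 per unit

Pre-subsidy: 875 - 2.5p = -658 + 8p gives p* = 146, q* = 510.
With the subsidy, sellers receive ps = pb + 84 for each unit, where pb is the price buyers pay.
Supply in terms of pb becomes qs = -658 + 8(pb + 84) = 14 + 8pb. Setting this equal to demand: 875 - 2.5pb = 14 + 8pb, so pb = 82.
Sellers receive ps = 82 + 84 = 166; q' = 875 − 2.5·82 = 670.
Buyers' price falls by p* − pb = 146 − 82 = 64; sellers' price rises by ps − p* = 166 − 146 = 20.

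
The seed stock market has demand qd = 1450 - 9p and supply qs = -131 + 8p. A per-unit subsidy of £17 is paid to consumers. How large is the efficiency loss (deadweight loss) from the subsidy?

Deadweight loss = £612

Pre-subsidy: 1450 - 9p = -131 + 8p gives p* = 93, q* = 613.
With the rebate, buyers effectively pay pb = ps − 17, where ps is the price sellers receive.
Demand in terms of ps becomes qd = 1450 − 9(ps − 17) = 1603 - 9ps. Setting this equal to supply: 1603 - 9ps = -131 + 8ps, so ps = 102.
Buyers pay pb = 102 − 17 = 85; q' = -131 + 8·102 = 685.
The subsidy expands output by 685 − 613 = 72 past the efficient level; on those units the gap between marginal cost and willingness to pay runs from 0 up to 17.
DWL = ½ × 17 × 72 = 612.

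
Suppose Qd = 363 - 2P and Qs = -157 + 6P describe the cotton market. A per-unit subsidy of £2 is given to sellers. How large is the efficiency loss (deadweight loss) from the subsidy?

Deadweight loss = £3

Pre-subsidy: 363 - 2P = -157 + 6P gives P* = 65, Q* = 233.
With the subsidy, sellers receive Ps = Pb + 2 for each unit, where Pb is the price buyers pay.
Supply in terms of Pb becomes Qs = -157 + 6(Pb + 2) = -145 + 6Pb. Setting this equal to demand: 363 - 2Pb = -145 + 6Pb, so Pb = 63.5.
Sellers receive Ps = 63.5 + 2 = 65.5; Q' = 363 − 2·63.5 = 236.
The subsidy expands output by 236 − 233 = 3 past the efficient level; on those units the gap between marginal cost and willingness to pay runs from 0 up to 2.
DWL = ½ × 2 × 3 = 3.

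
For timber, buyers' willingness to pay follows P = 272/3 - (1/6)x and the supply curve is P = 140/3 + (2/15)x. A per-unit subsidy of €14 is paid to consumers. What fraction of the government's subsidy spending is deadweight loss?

Pre-subsidy: 272/3 - (1/6)x = 140/3 + (2/15)x gives x* = 440/3 and P* = 596/9.
With the rebate, buyers effectively pay Pb = Ps − 14, where Ps is the price sellers receive.
On the curves, Pb = 272/3 - (1/6)x and Ps = 140/3 + (2/15)x; the wedge Ps − Pb = 14 gives 140/3 + (2/15)x − (272/3 - (1/6)x) = 14, so x' = 580/3.
Then Pb = 272/3 − (1/6)·(580/3) = 526/9 and Ps = 140/3 + (2/15)·(580/3) = 652/9.
ΔCS = ½(440/3 + 580/3)(596/9 − 526/9) = 11900/9; ΔPS = ½(440/3 + 580/3)(652/9 − 596/9) = 9520/9.
Government spending = 14 × 580/3 = 8120/3.
DWL = ½ × 14 × (580/3 − 440/3) = 980/3; fraction = (980/3) / (8120/3) = 7/58.

DWL / government spending = 7/58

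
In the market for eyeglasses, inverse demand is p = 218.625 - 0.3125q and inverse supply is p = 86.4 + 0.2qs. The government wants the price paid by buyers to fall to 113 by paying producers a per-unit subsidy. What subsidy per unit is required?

Required subsidy s = 41 per unit

At a buyer price of 113, quantity demanded is 699.6 − 3.2·113 = 338.
Sellers supply 338 only when they receive ps = 86.4 + 0.2·338 = 154.
s = ps − pb = 154 − 113 = 41.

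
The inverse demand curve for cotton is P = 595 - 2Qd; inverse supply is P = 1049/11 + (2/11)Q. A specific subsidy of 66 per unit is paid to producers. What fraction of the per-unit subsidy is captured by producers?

Pre-subsidy: 595 - 2Q = 1049/11 + (2/11)Q gives Q* = 229 and P* = 137.
With the subsidy, sellers receive Ps = Pb + 66 for each unit, where Pb is the price buyers pay.
On the curves, Pb = 595 - 2Q and Ps = 1049/11 + (2/11)Q; the wedge Ps − Pb = 66 gives 1049/11 + (2/11)Q − (595 - 2Q) = 66, so Q' = 259.25.
Then Pb = 595 − 2·259.25 = 76.5 and Ps = 1049/11 + (2/11)·259.25 = 142.5.
Buyers' price falls by P* − Pb = 137 − 76.5 = 60.5; sellers' price rises by Ps − P* = 142.5 − 137 = 5.5.
So producers capture 5.5/66 = 1/12 of each unit of subsidy.

Producer share = 1/12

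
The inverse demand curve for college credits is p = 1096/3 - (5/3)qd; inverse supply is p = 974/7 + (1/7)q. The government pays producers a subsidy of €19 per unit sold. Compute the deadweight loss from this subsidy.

Pre-subsidy: 1096/3 - (5/3)q = 974/7 + (1/7)q gives q* = 125 and p* = 157.
With the subsidy, sellers receive ps = pb + 19 for each unit, where pb is the price buyers pay.
On the curves, pb = 1096/3 - (5/3)q and ps = 974/7 + (1/7)q; the wedge ps − pb = 19 gives 974/7 + (1/7)q − (1096/3 - (5/3)q) = 19, so q' = 135.5.
Then pb = 1096/3 − (5/3)·135.5 = 139.5 and ps = 974/7 + (1/7)·135.5 = 158.5.
The subsidy expands output by 135.5 − 125 = 10.5 past the efficient level; on those units the gap between marginal cost and willingness to pay runs from 0 up to 19.
DWL = ½ × 19 × 10.5 = 99.75.

Deadweight loss = €99.75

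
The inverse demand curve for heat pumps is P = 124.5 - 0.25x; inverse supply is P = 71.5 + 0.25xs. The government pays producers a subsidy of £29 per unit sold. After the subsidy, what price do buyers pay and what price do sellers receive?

Buyers pay £83.5; sellers receive £112.5

Pre-subsidy: 124.5 - 0.25x = 71.5 + 0.25x gives x* = 106 and P* = 98.
With the subsidy, sellers receive Ps = Pb + 29 for each unit, where Pb is the price buyers pay.
On the curves, Pb = 124.5 - 0.25x and Ps = 71.5 + 0.25x; the wedge Ps − Pb = 29 gives 71.5 + 0.25x − (124.5 - 0.25x) = 29, so x' = 164.
Then Pb = 124.5 − 0.25·164 = 83.5 and Ps = 71.5 + 0.25·164 = 112.5.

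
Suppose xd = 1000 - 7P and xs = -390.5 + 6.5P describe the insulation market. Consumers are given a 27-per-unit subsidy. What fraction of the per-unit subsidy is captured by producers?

Producer share = 14/27

Pre-subsidy: 1000 - 7P = -390.5 + 6.5P gives P* = 103, x* = 279.
With the rebate, buyers effectively pay Pb = Ps − 27, where Ps is the price sellers receive.
Demand in terms of Ps becomes xd = 1000 − 7(Ps − 27) = 1189 - 7Ps. Setting this equal to supply: 1189 - 7Ps = -390.5 + 6.5Ps, so Ps = 117.
Buyers pay Pb = 117 − 27 = 90; x' = -390.5 + 6.5·117 = 370.
Buyers' price falls by P* − Pb = 103 − 90 = 13; sellers' price rises by Ps − P* = 117 − 103 = 14.
So producers capture 14/27 = 14/27 of each unit of subsidy.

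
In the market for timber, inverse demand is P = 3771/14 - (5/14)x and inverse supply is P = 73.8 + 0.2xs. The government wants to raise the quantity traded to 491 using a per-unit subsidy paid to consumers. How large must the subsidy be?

At x = 491, from the demand curve buyers pay Pb = 3771/14 − (5/14)·491 = 94; from the supply curve sellers need Ps = 73.8 + 0.2·491 = 172.
The subsidy must fill the gap: s = Ps − Pb = 172 − 94 = 78.

Required subsidy s = 78 per unit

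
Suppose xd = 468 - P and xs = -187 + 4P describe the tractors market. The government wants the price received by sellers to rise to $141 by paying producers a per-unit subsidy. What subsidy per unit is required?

At a seller price of 141, quantity supplied is -187 + 4·141 = 377.
Buyers absorb 377 only when they pay Pb with 468 − 1·Pb = 377, i.e. Pb = 91.
s = Ps − Pb = 141 − 91 = 50.

Required subsidy s = $50 per unit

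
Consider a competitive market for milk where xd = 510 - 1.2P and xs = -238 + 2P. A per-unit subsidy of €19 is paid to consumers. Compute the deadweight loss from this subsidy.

Deadweight loss = €135.375

Pre-subsidy: 510 - 1.2P = -238 + 2P gives P* = 233.75, x* = 229.5.
With the rebate, buyers effectively pay Pb = Ps − 19, where Ps is the price sellers receive.
Demand in terms of Ps becomes xd = 510 − 1.2(Ps − 19) = 532.8 - 1.2Ps. Setting this equal to supply: 532.8 - 1.2Ps = -238 + 2Ps, so Ps = 240.875.
Buyers pay Pb = 240.875 − 19 = 221.875; x' = -238 + 2·240.875 = 243.75.
The subsidy expands output by 243.75 − 229.5 = 14.25 past the efficient level; on those units the gap between marginal cost and willingness to pay runs from 0 up to 19.
DWL = ½ × 19 × 14.25 = 135.375.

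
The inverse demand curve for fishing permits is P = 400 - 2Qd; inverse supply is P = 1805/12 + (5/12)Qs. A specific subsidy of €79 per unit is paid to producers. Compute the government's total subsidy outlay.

Government cost = 311497/29

Pre-subsidy: 400 - 2Q = 1805/12 + (5/12)Q gives Q* = 2995/29 and P* = 5610/29.
With the subsidy, sellers receive Ps = Pb + 79 for each unit, where Pb is the price buyers pay.
On the curves, Pb = 400 - 2Q and Ps = 1805/12 + (5/12)Q; the wedge Ps − Pb = 79 gives 1805/12 + (5/12)Q − (400 - 2Q) = 79, so Q' = 3943/29.
Then Pb = 400 − 2·(3943/29) = 3714/29 and Ps = 1805/12 + (5/12)·(3943/29) = 6005/29.
Government outlay = subsidy × quantity = 79 × 3943/29 = 311497/29.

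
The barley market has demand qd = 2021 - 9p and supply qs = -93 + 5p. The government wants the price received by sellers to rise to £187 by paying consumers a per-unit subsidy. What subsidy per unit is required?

Required subsidy s = £56 per unit

At a seller price of 187, quantity supplied is -93 + 5·187 = 842.
Buyers absorb 842 only when they pay pb with 2021 − 9·pb = 842, i.e. pb = 131.
s = ps − pb = 187 − 131 = 56.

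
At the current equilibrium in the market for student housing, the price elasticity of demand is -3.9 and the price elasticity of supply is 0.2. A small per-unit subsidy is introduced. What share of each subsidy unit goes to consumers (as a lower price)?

For a small subsidy around the equilibrium, the benefit split depends on the relative slopes, which at a point are proportional to the elasticities.
Buyer share = εs/(εs + |εd|) = 0.2/(0.2 + 3.9) = 2/41; seller share = |εd|/(εs + |εd|) = 39/41.

Consumer share = 2/41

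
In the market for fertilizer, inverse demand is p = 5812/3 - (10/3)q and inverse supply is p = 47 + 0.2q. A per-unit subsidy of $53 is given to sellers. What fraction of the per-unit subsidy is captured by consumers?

Pre-subsidy: 5812/3 - (10/3)q = 47 + 0.2q gives q* = 535 and p* = 154.
With the subsidy, sellers receive ps = pb + 53 for each unit, where pb is the price buyers pay.
On the curves, pb = 5812/3 - (10/3)q and ps = 47 + 0.2q; the wedge ps − pb = 53 gives 47 + 0.2q − (5812/3 - (10/3)q) = 53, so q' = 550.
Then pb = 5812/3 − (10/3)·550 = 104 and ps = 47 + 0.2·550 = 157.
Buyers' price falls by p* − pb = 154 − 104 = 50; sellers' price rises by ps − p* = 157 − 154 = 3.
So consumers capture 50/53 = 50/53 of each unit of subsidy.

Consumer share = 50/53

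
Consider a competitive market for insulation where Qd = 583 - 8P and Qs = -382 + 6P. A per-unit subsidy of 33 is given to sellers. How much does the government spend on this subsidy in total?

Government cost = 33429/7

Pre-subsidy: 583 - 8P = -382 + 6P gives P* = 965/14, Q* = 221/7.
With the subsidy, sellers receive Ps = Pb + 33 for each unit, where Pb is the price buyers pay.
Supply in terms of Pb becomes Qs = -382 + 6(Pb + 33) = -184 + 6Pb. Setting this equal to demand: 583 - 8Pb = -184 + 6Pb, so Pb = 767/14.
Sellers receive Ps = 767/14 + 33 = 1229/14; Q' = 583 − 8·(767/14) = 1013/7.
Government outlay = subsidy × quantity = 33 × 1013/7 = 33429/7.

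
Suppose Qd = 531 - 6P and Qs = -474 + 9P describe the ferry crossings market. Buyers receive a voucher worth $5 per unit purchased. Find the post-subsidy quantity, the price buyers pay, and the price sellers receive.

Q' = 147; buyers pay $64; sellers receive $69

Pre-subsidy: 531 - 6P = -474 + 9P gives P* = 67, Q* = 129.
With the rebate, buyers effectively pay Pb = Ps − 5, where Ps is the price sellers receive.
Demand in terms of Ps becomes Qd = 531 − 6(Ps − 5) = 561 - 6Ps. Setting this equal to supply: 561 - 6Ps = -474 + 9Ps, so Ps = 69.
Buyers pay Pb = 69 − 5 = 64; Q' = -474 + 9·69 = 147.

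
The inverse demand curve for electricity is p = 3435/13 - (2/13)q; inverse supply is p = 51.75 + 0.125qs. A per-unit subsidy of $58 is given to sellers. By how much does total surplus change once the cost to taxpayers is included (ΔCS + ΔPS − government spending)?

Net change in total surplus = -$6032

Pre-subsidy: 3435/13 - (2/13)q = 51.75 + 0.125q gives q* = 762 and p* = 147.
With the subsidy, sellers receive ps = pb + 58 for each unit, where pb is the price buyers pay.
On the curves, pb = 3435/13 - (2/13)q and ps = 51.75 + 0.125q; the wedge ps − pb = 58 gives 51.75 + 0.125q − (3435/13 - (2/13)q) = 58, so q' = 970.
Then pb = 3435/13 − (2/13)·970 = 115 and ps = 51.75 + 0.125·970 = 173.
ΔCS = ½(762 + 970)(147 − 115) = 27712; ΔPS = ½(762 + 970)(173 − 147) = 22516.
Government spending = 58 × 970 = 56260.
Net change = 27712 + 22516 − 56260 = -6032. The loss equals the DWL triangle ½·58·208.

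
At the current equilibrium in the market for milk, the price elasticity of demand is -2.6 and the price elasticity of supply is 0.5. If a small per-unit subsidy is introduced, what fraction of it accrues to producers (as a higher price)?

Producer share = 26/31

For a small subsidy around the equilibrium, the benefit split depends on the relative slopes, which at a point are proportional to the elasticities.
Buyer share = εs/(εs + |εd|) = 0.5/(0.5 + 2.6) = 5/31; seller share = |εd|/(εs + |εd|) = 26/31.
So producers capture 26/31 of the subsidy.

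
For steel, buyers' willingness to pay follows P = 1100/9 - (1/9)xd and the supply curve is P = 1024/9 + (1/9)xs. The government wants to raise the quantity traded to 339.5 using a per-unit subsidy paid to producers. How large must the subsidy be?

Required subsidy s = 67 per unit

At x = 339.5, from the demand curve buyers pay Pb = 1100/9 − (1/9)·339.5 = 84.5; from the supply curve sellers need Ps = 1024/9 + (1/9)·339.5 = 151.5.
The subsidy must fill the gap: s = Ps − Pb = 151.5 − 84.5 = 67.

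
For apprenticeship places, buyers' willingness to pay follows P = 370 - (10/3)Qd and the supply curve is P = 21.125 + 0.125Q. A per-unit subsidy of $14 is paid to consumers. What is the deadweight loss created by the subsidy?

Deadweight loss = 2352/83

Pre-subsidy: 370 - (10/3)Q = 21.125 + 0.125Q gives Q* = 8373/83 and P* = 2800/83.
With the rebate, buyers effectively pay Pb = Ps − 14, where Ps is the price sellers receive.
On the curves, Pb = 370 - (10/3)Q and Ps = 21.125 + 0.125Q; the wedge Ps − Pb = 14 gives 21.125 + 0.125Q − (370 - (10/3)Q) = 14, so Q' = 8709/83.
Then Pb = 370 − (10/3)·(8709/83) = 1680/83 and Ps = 21.125 + 0.125·(8709/83) = 2842/83.
The subsidy expands output by 8709/83 − 8373/83 = 336/83 past the efficient level; on those units the gap between marginal cost and willingness to pay runs from 0 up to 14.
DWL = ½ × 14 × 336/83 = 2352/83.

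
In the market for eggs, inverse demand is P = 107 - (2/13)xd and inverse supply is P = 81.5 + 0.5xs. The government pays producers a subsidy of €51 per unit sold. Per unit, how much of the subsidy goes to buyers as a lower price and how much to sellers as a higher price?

Buyers gain €12 per unit; sellers gain €39 per unit

Pre-subsidy: 107 - (2/13)x = 81.5 + 0.5x gives x* = 39 and P* = 101.
With the subsidy, sellers receive Ps = Pb + 51 for each unit, where Pb is the price buyers pay.
On the curves, Pb = 107 - (2/13)x and Ps = 81.5 + 0.5x; the wedge Ps − Pb = 51 gives 81.5 + 0.5x − (107 - (2/13)x) = 51, so x' = 117.
Then Pb = 107 − (2/13)·117 = 89 and Ps = 81.5 + 0.5·117 = 140.
Buyers' price falls by P* − Pb = 101 − 89 = 12; sellers' price rises by Ps − P* = 140 − 101 = 39.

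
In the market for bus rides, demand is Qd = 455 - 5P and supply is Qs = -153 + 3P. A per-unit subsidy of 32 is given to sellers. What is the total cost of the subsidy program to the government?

Government cost = 4320

Pre-subsidy: 455 - 5P = -153 + 3P gives P* = 76, Q* = 75.
With the subsidy, sellers receive Ps = Pb + 32 for each unit, where Pb is the price buyers pay.
Supply in terms of Pb becomes Qs = -153 + 3(Pb + 32) = -57 + 3Pb. Setting this equal to demand: 455 - 5Pb = -57 + 3Pb, so Pb = 64.
Sellers receive Ps = 64 + 32 = 96; Q' = 455 − 5·64 = 135.
Government outlay = subsidy × quantity = 32 × 135 = 4320.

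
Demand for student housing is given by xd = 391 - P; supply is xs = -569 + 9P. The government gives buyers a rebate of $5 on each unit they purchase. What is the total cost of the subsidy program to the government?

Pre-subsidy: 391 - P = -569 + 9P gives P* = 96, x* = 295.
With the rebate, buyers effectively pay Pb = Ps − 5, where Ps is the price sellers receive.
Demand in terms of Ps becomes xd = 391 − 1(Ps − 5) = 396 - Ps. Setting this equal to supply: 396 - Ps = -569 + 9Ps, so Ps = 96.5.
Buyers pay Pb = 96.5 − 5 = 91.5; x' = -569 + 9·96.5 = 299.5.
Government outlay = subsidy × quantity = 5 × 299.5 = 1497.5.

Government cost = $1497.5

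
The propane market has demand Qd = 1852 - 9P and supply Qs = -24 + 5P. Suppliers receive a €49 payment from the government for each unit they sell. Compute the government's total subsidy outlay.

Government cost = €39371.5

Pre-subsidy: 1852 - 9P = -24 + 5P gives P* = 134, Q* = 646.
With the subsidy, sellers receive Ps = Pb + 49 for each unit, where Pb is the price buyers pay.
Supply in terms of Pb becomes Qs = -24 + 5(Pb + 49) = 221 + 5Pb. Setting this equal to demand: 1852 - 9Pb = 221 + 5Pb, so Pb = 116.5.
Sellers receive Ps = 116.5 + 49 = 165.5; Q' = 1852 − 9·116.5 = 803.5.
Government outlay = subsidy × quantity = 49 × 803.5 = 39371.5.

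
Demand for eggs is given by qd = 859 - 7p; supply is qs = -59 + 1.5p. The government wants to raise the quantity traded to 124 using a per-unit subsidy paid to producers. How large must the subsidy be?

At q = 124, invert demand for the buyer price: pb = (859 − 124)/7 = 105; invert supply for the seller price: ps = (124 − (-59))/1.5 = 122.
The subsidy must fill the gap: s = ps − pb = 122 − 105 = 17.

Required subsidy s = 17 per unit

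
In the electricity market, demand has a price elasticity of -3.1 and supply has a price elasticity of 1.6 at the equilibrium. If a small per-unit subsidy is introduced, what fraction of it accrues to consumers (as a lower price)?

For a small subsidy around the equilibrium, the benefit split depends on the relative slopes, which at a point are proportional to the elasticities.
Buyer share = εs/(εs + |εd|) = 1.6/(1.6 + 3.1) = 16/47; seller share = |εd|/(εs + |εd|) = 31/47.

Consumer share = 16/47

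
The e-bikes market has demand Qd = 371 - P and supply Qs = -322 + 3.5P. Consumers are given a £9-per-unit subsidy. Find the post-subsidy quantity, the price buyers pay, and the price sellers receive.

Q' = 224; buyers pay £147; sellers receive £156

Pre-subsidy: 371 - P = -322 + 3.5P gives P* = 154, Q* = 217.
With the rebate, buyers effectively pay Pb = Ps − 9, where Ps is the price sellers receive.
Demand in terms of Ps becomes Qd = 371 − 1(Ps − 9) = 380 - Ps. Setting this equal to supply: 380 - Ps = -322 + 3.5Ps, so Ps = 156.
Buyers pay Pb = 156 − 9 = 147; Q' = -322 + 3.5·156 = 224.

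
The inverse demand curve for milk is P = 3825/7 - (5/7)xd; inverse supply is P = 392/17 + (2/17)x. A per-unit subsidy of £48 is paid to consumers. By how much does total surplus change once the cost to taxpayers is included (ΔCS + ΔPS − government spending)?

Net change in total surplus = -15232/11

Pre-subsidy: 3825/7 - (5/7)x = 392/17 + (2/17)x gives x* = 62281/99 and P* = 9610/99.
With the rebate, buyers effectively pay Pb = Ps − 48, where Ps is the price sellers receive.
On the curves, Pb = 3825/7 - (5/7)x and Ps = 392/17 + (2/17)x; the wedge Ps − Pb = 48 gives 392/17 + (2/17)x − (3825/7 - (5/7)x) = 48, so x' = 67993/99.
Then Pb = 3825/7 − (5/7)·(67993/99) = 5530/99 and Ps = 392/17 + (2/17)·(67993/99) = 10282/99.
ΔCS = ½(62281/99 + 67993/99)(9610/99 − 5530/99) = 88586320/3267; ΔPS = ½(62281/99 + 67993/99)(10282/99 − 9610/99) = 14590688/3267.
Government spending = 48 × 67993/99 = 1087888/33.
Net change = 88586320/3267 + 14590688/3267 − 1087888/33 = -15232/11. The loss equals the DWL triangle ½·48·1904/33.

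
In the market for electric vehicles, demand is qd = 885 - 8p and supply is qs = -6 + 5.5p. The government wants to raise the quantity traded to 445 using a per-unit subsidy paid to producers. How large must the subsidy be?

Required subsidy s = 27 per unit

At q = 445, invert demand for the buyer price: pb = (885 − 445)/8 = 55; invert supply for the seller price: ps = (445 − (-6))/5.5 = 82.
The subsidy must fill the gap: s = ps − pb = 82 − 55 = 27.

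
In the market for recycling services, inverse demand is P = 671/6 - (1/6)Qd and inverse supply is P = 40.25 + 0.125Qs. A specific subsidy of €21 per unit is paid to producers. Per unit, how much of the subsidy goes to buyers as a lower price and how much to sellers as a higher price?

Buyers gain €12 per unit; sellers gain €9 per unit

Pre-subsidy: 671/6 - (1/6)Q = 40.25 + 0.125Q gives Q* = 1718/7 and P* = 993/14.
With the subsidy, sellers receive Ps = Pb + 21 for each unit, where Pb is the price buyers pay.
On the curves, Pb = 671/6 - (1/6)Q and Ps = 40.25 + 0.125Q; the wedge Ps − Pb = 21 gives 40.25 + 0.125Q − (671/6 - (1/6)Q) = 21, so Q' = 2222/7.
Then Pb = 671/6 − (1/6)·(2222/7) = 825/14 and Ps = 40.25 + 0.125·(2222/7) = 1119/14.
Buyers' price falls by P* − Pb = 993/14 − 825/14 = 12; sellers' price rises by Ps − P* = 1119/14 − 993/14 = 9.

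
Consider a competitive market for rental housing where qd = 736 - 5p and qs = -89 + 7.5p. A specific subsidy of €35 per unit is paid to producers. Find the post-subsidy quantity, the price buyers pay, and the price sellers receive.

Pre-subsidy: 736 - 5p = -89 + 7.5p gives p* = 66, q* = 406.
With the subsidy, sellers receive ps = pb + 35 for each unit, where pb is the price buyers pay.
Supply in terms of pb becomes qs = -89 + 7.5(pb + 35) = 173.5 + 7.5pb. Setting this equal to demand: 736 - 5pb = 173.5 + 7.5pb, so pb = 45.
Sellers receive ps = 45 + 35 = 80; q' = 736 − 5·45 = 511.

q' = 511; buyers pay €45; sellers receive €80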